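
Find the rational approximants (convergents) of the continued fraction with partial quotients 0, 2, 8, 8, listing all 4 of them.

Using the convergent recurrence p_i = a_i*p_{i-1} + p_{i-2}, q_i = a_i*q_{i-1} + q_{i-2} with p_{-2}=0, p_{-1}=1, q_{-2}=1, q_{-1}=0:
  i=0: a_0=0, p_0 = 0*1 + 0 = 0, q_0 = 0*0 + 1 = 1.
  i=1: a_1=2, p_1 = 2*0 + 1 = 1, q_1 = 2*1 + 0 = 2.
  i=2: a_2=8, p_2 = 8*1 + 0 = 8, q_2 = 8*2 + 1 = 17.
  i=3: a_3=8, p_3 = 8*8 + 1 = 65, q_3 = 8*17 + 2 = 138.

0/1, 1/2, 8/17, 65/138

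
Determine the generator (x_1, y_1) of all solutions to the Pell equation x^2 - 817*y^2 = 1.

(x, y) = (343, 12)

First expand sqrt(817) as a continued fraction. With x_i = (sqrt(817) + m_i)/d_i and (m_0, d_0) = (0, 1): a_0 = floor(sqrt(817)) = 28, since 28^2 = 784 <= 817 < 841 = 29^2.
Iterate m_{i+1} = d_i*a_i - m_i, d_{i+1} = (817 - m_{i+1}^2)/d_i, a_{i+1} = floor((a_0 + m_{i+1})/d_{i+1}):
  m_1 = 1*28 - 0 = 28, d_1 = (817 - 28^2)/1 = 33/1 = 33, a_1 = floor((28 + 28)/33) = 1.
  m_2 = 33*1 - 28 = 5, d_2 = (817 - 5^2)/33 = 792/33 = 24, a_2 = floor((28 + 5)/24) = 1.
  m_3 = 24*1 - 5 = 19, d_3 = (817 - 19^2)/24 = 456/24 = 19, a_3 = floor((28 + 19)/19) = 2.
  m_4 = 19*2 - 19 = 19, d_4 = (817 - 19^2)/19 = 456/19 = 24, a_4 = floor((28 + 19)/24) = 1.
  m_5 = 24*1 - 19 = 5, d_5 = (817 - 5^2)/24 = 792/24 = 33, a_5 = floor((28 + 5)/33) = 1.
  m_6 = 33*1 - 5 = 28, d_6 = (817 - 28^2)/33 = 33/33 = 1, a_6 = floor((28 + 28)/1) = 56.
  m_7 = 1*56 - 28 = 28, d_7 = (817 - 28^2)/1 = 33/1 = 33: (m_7, d_7) = (m_1, d_1) = (28, 33), so from here the quotients repeat a_1, ..., a_6; the period length is 6.
So sqrt(817) = [28; (1, 1, 2, 1, 1, 56)] with period length k = 6.
k is even, so the fundamental solution of x^2 - 817y^2 = 1 is (p_{k-1}, q_{k-1}) = (p_5, q_5); compute convergents through index 5.
Convergents (p_i = a_i*p_{i-1} + p_{i-2}, q_i = a_i*q_{i-1} + q_{i-2} with p_{-2}=0, p_{-1}=1, q_{-2}=1, q_{-1}=0):
  i=0: a_0=28, p_0 = 28*1 + 0 = 28, q_0 = 28*0 + 1 = 1.
  i=1: a_1=1, p_1 = 1*28 + 1 = 29, q_1 = 1*1 + 0 = 1.
  i=2: a_2=1, p_2 = 1*29 + 28 = 57, q_2 = 1*1 + 1 = 2.
  i=3: a_3=2, p_3 = 2*57 + 29 = 143, q_3 = 2*2 + 1 = 5.
  i=4: a_4=1, p_4 = 1*143 + 57 = 200, q_4 = 1*5 + 2 = 7.
  i=5: a_5=1, p_5 = 1*200 + 143 = 343, q_5 = 1*7 + 5 = 12.
Check: 343^2 - 817*12^2 = 117649 - 117648 = 1, so (x, y) = (343, 12) solves the equation, and by the theorem it is the least positive solution.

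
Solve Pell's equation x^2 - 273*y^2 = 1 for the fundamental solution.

First expand sqrt(273) as a continued fraction. With x_i = (sqrt(273) + m_i)/d_i and (m_0, d_0) = (0, 1): a_0 = floor(sqrt(273)) = 16, since 16^2 = 256 <= 273 < 289 = 17^2.
Iterate m_{i+1} = d_i*a_i - m_i, d_{i+1} = (273 - m_{i+1}^2)/d_i, a_{i+1} = floor((a_0 + m_{i+1})/d_{i+1}):
  m_1 = 1*16 - 0 = 16, d_1 = (273 - 16^2)/1 = 17/1 = 17, a_1 = floor((16 + 16)/17) = 1.
  m_2 = 17*1 - 16 = 1, d_2 = (273 - 1^2)/17 = 272/17 = 16, a_2 = floor((16 + 1)/16) = 1.
  m_3 = 16*1 - 1 = 15, d_3 = (273 - 15^2)/16 = 48/16 = 3, a_3 = floor((16 + 15)/3) = 10.
  m_4 = 3*10 - 15 = 15, d_4 = (273 - 15^2)/3 = 48/3 = 16, a_4 = floor((16 + 15)/16) = 1.
  m_5 = 16*1 - 15 = 1, d_5 = (273 - 1^2)/16 = 272/16 = 17, a_5 = floor((16 + 1)/17) = 1.
  m_6 = 17*1 - 1 = 16, d_6 = (273 - 16^2)/17 = 17/17 = 1, a_6 = floor((16 + 16)/1) = 32.
  m_7 = 1*32 - 16 = 16, d_7 = (273 - 16^2)/1 = 17/1 = 17: (m_7, d_7) = (m_1, d_1) = (16, 17), so from here the quotients repeat a_1, ..., a_6; the period length is 6.
So sqrt(273) = [16; (1, 1, 10, 1, 1, 32)] with period length k = 6.
k is even, so the fundamental solution of x^2 - 273y^2 = 1 is (p_{k-1}, q_{k-1}) = (p_5, q_5); compute convergents through index 5.
Convergents (p_i = a_i*p_{i-1} + p_{i-2}, q_i = a_i*q_{i-1} + q_{i-2} with p_{-2}=0, p_{-1}=1, q_{-2}=1, q_{-1}=0):
  i=0: a_0=16, p_0 = 16*1 + 0 = 16, q_0 = 16*0 + 1 = 1.
  i=1: a_1=1, p_1 = 1*16 + 1 = 17, q_1 = 1*1 + 0 = 1.
  i=2: a_2=1, p_2 = 1*17 + 16 = 33, q_2 = 1*1 + 1 = 2.
  i=3: a_3=10, p_3 = 10*33 + 17 = 347, q_3 = 10*2 + 1 = 21.
  i=4: a_4=1, p_4 = 1*347 + 33 = 380, q_4 = 1*21 + 2 = 23.
  i=5: a_5=1, p_5 = 1*380 + 347 = 727, q_5 = 1*23 + 21 = 44.
Check: 727^2 - 273*44^2 = 528529 - 528528 = 1, so (x, y) = (727, 44) solves the equation, and by the theorem it is the least positive solution.

(x, y) = (727, 44)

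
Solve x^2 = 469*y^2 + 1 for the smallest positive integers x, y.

First expand sqrt(469) as a continued fraction. With x_i = (sqrt(469) + m_i)/d_i and (m_0, d_0) = (0, 1): a_0 = floor(sqrt(469)) = 21, since 21^2 = 441 <= 469 < 484 = 22^2.
Iterate m_{i+1} = d_i*a_i - m_i, d_{i+1} = (469 - m_{i+1}^2)/d_i, a_{i+1} = floor((a_0 + m_{i+1})/d_{i+1}):
  m_1 = 1*21 - 0 = 21, d_1 = (469 - 21^2)/1 = 28/1 = 28, a_1 = floor((21 + 21)/28) = 1.
  m_2 = 28*1 - 21 = 7, d_2 = (469 - 7^2)/28 = 420/28 = 15, a_2 = floor((21 + 7)/15) = 1.
  m_3 = 15*1 - 7 = 8, d_3 = (469 - 8^2)/15 = 405/15 = 27, a_3 = floor((21 + 8)/27) = 1.
  m_4 = 27*1 - 8 = 19, d_4 = (469 - 19^2)/27 = 108/27 = 4, a_4 = floor((21 + 19)/4) = 10.
  m_5 = 4*10 - 19 = 21, d_5 = (469 - 21^2)/4 = 28/4 = 7, a_5 = floor((21 + 21)/7) = 6.
  m_6 = 7*6 - 21 = 21, d_6 = (469 - 21^2)/7 = 28/7 = 4, a_6 = floor((21 + 21)/4) = 10.
  m_7 = 4*10 - 21 = 19, d_7 = (469 - 19^2)/4 = 108/4 = 27, a_7 = floor((21 + 19)/27) = 1.
  m_8 = 27*1 - 19 = 8, d_8 = (469 - 8^2)/27 = 405/27 = 15, a_8 = floor((21 + 8)/15) = 1.
  m_9 = 15*1 - 8 = 7, d_9 = (469 - 7^2)/15 = 420/15 = 28, a_9 = floor((21 + 7)/28) = 1.
  m_10 = 28*1 - 7 = 21, d_10 = (469 - 21^2)/28 = 28/28 = 1, a_10 = floor((21 + 21)/1) = 42.
  m_11 = 1*42 - 21 = 21, d_11 = (469 - 21^2)/1 = 28/1 = 28: (m_11, d_11) = (m_1, d_1) = (21, 28), so from here the quotients repeat a_1, ..., a_10; the period length is 10.
So sqrt(469) = [21; (1, 1, 1, 10, 6, 10, 1, 1, 1, 42)] with period length k = 10.
k is even, so the fundamental solution of x^2 - 469y^2 = 1 is (p_{k-1}, q_{k-1}) = (p_9, q_9); compute convergents through index 9.
Convergents (p_i = a_i*p_{i-1} + p_{i-2}, q_i = a_i*q_{i-1} + q_{i-2} with p_{-2}=0, p_{-1}=1, q_{-2}=1, q_{-1}=0):
  i=0: a_0=21, p_0 = 21*1 + 0 = 21, q_0 = 21*0 + 1 = 1.
  i=1: a_1=1, p_1 = 1*21 + 1 = 22, q_1 = 1*1 + 0 = 1.
  i=2: a_2=1, p_2 = 1*22 + 21 = 43, q_2 = 1*1 + 1 = 2.
  i=3: a_3=1, p_3 = 1*43 + 22 = 65, q_3 = 1*2 + 1 = 3.
  i=4: a_4=10, p_4 = 10*65 + 43 = 693, q_4 = 10*3 + 2 = 32.
  i=5: a_5=6, p_5 = 6*693 + 65 = 4223, q_5 = 6*32 + 3 = 195.
  i=6: a_6=10, p_6 = 10*4223 + 693 = 42923, q_6 = 10*195 + 32 = 1982.
  i=7: a_7=1, p_7 = 1*42923 + 4223 = 47146, q_7 = 1*1982 + 195 = 2177.
  i=8: a_8=1, p_8 = 1*47146 + 42923 = 90069, q_8 = 1*2177 + 1982 = 4159.
  i=9: a_9=1, p_9 = 1*90069 + 47146 = 137215, q_9 = 1*4159 + 2177 = 6336.
Check: 137215^2 - 469*6336^2 = 18827956225 - 18827956224 = 1, so (x, y) = (137215, 6336) solves the equation, and by the theorem it is the least positive solution.

(x, y) = (137215, 6336)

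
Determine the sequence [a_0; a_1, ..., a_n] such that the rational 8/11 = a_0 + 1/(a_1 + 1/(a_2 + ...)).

Run the Euclidean algorithm on 8 and 11; the successive quotients are the partial quotients a_0, a_1, ... (each step inverts the fractional part left over by the previous one):
  8 = 0*11 + 8, so a_0 = 0.
  11 = 1*8 + 3, so a_1 = 1.
  8 = 2*3 + 2, so a_2 = 2.
  3 = 1*2 + 1, so a_3 = 1.
  2 = 2*1 + 0, so a_4 = 2.
The remainder reaches 0 after 5 divisions, so the expansion has 5 partial quotients, read off in order.

[0; 1, 2, 1, 2]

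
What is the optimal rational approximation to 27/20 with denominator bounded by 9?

Expand x = 27/20 as a continued fraction with the Euclidean algorithm:
  27 = 1*20 + 7, so a_0 = 1.
  20 = 2*7 + 6, so a_1 = 2.
  7 = 1*6 + 1, so a_2 = 1.
  6 = 6*1 + 0, so a_3 = 6.
so x = [1; 2, 1, 6].
Convergents (p_i = a_i*p_{i-1} + p_{i-2}, q_i = a_i*q_{i-1} + q_{i-2} with p_{-2}=0, p_{-1}=1, q_{-2}=1, q_{-1}=0), until the denominator exceeds 9:
  i=0: a_0=1, p_0 = 1*1 + 0 = 1, q_0 = 1*0 + 1 = 1.
  i=1: a_1=2, p_1 = 2*1 + 1 = 3, q_1 = 2*1 + 0 = 2.
  i=2: a_2=1, p_2 = 1*3 + 1 = 4, q_2 = 1*2 + 1 = 3.
  i=3: a_3=6, p_3 = 6*4 + 3 = 27, q_3 = 6*3 + 2 = 20.
q_3 = 20 > 9, so the last convergent with denominator <= 9 is p_2/q_2 = 4/3.
The closest fraction with denominator <= 9 is either p_2/q_2 or the intermediate fraction (k*p_2 + p_1)/(k*q_2 + q_1) with the largest k >= 1 whose denominator stays <= 9; these approach x as k grows, and every other convergent or intermediate fraction in range is farther away.
Largest k: floor((9 - q_1)/q_2) = floor((9 - 2)/3) = 2.
That gives (2*4 + 3)/(2*3 + 2) = 11/8.
Compare the errors: |x - 4/3| = |27*3 - 4*20|/(20*3) = 1/60, and |x - 11/8| = |27*8 - 11*20|/(20*8) = 4/160.
Cross-multiplying, 1*160 = 160 < 240 = 4*60, so 1/60 is smaller: the convergent 4/3 is closer to x than 11/8.

4/3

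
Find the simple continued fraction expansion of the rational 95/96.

Run the Euclidean algorithm on 95 and 96; the successive quotients are the partial quotients a_0, a_1, ... (each step inverts the fractional part left over by the previous one):
  95 = 0*96 + 95, so a_0 = 0.
  96 = 1*95 + 1, so a_1 = 1.
  95 = 95*1 + 0, so a_2 = 95.
The remainder reaches 0 after 3 divisions, so the expansion has 3 partial quotients, read off in order.

[0; 1, 95]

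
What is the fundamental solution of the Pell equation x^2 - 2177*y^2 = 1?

First expand sqrt(2177) as a continued fraction. With x_i = (sqrt(2177) + m_i)/d_i and (m_0, d_0) = (0, 1): a_0 = floor(sqrt(2177)) = 46, since 46^2 = 2116 <= 2177 < 2209 = 47^2.
Iterate m_{i+1} = d_i*a_i - m_i, d_{i+1} = (2177 - m_{i+1}^2)/d_i, a_{i+1} = floor((a_0 + m_{i+1})/d_{i+1}):
  m_1 = 1*46 - 0 = 46, d_1 = (2177 - 46^2)/1 = 61/1 = 61, a_1 = floor((46 + 46)/61) = 1.
  m_2 = 61*1 - 46 = 15, d_2 = (2177 - 15^2)/61 = 1952/61 = 32, a_2 = floor((46 + 15)/32) = 1.
  m_3 = 32*1 - 15 = 17, d_3 = (2177 - 17^2)/32 = 1888/32 = 59, a_3 = floor((46 + 17)/59) = 1.
  m_4 = 59*1 - 17 = 42, d_4 = (2177 - 42^2)/59 = 413/59 = 7, a_4 = floor((46 + 42)/7) = 12.
  m_5 = 7*12 - 42 = 42, d_5 = (2177 - 42^2)/7 = 413/7 = 59, a_5 = floor((46 + 42)/59) = 1.
  m_6 = 59*1 - 42 = 17, d_6 = (2177 - 17^2)/59 = 1888/59 = 32, a_6 = floor((46 + 17)/32) = 1.
  m_7 = 32*1 - 17 = 15, d_7 = (2177 - 15^2)/32 = 1952/32 = 61, a_7 = floor((46 + 15)/61) = 1.
  m_8 = 61*1 - 15 = 46, d_8 = (2177 - 46^2)/61 = 61/61 = 1, a_8 = floor((46 + 46)/1) = 92.
  m_9 = 1*92 - 46 = 46, d_9 = (2177 - 46^2)/1 = 61/1 = 61: (m_9, d_9) = (m_1, d_1) = (46, 61), so from here the quotients repeat a_1, ..., a_8; the period length is 8.
So sqrt(2177) = [46; (1, 1, 1, 12, 1, 1, 1, 92)] with period length k = 8.
k is even, so the fundamental solution of x^2 - 2177y^2 = 1 is (p_{k-1}, q_{k-1}) = (p_7, q_7); compute convergents through index 7.
Convergents (p_i = a_i*p_{i-1} + p_{i-2}, q_i = a_i*q_{i-1} + q_{i-2} with p_{-2}=0, p_{-1}=1, q_{-2}=1, q_{-1}=0):
  i=0: a_0=46, p_0 = 46*1 + 0 = 46, q_0 = 46*0 + 1 = 1.
  i=1: a_1=1, p_1 = 1*46 + 1 = 47, q_1 = 1*1 + 0 = 1.
  i=2: a_2=1, p_2 = 1*47 + 46 = 93, q_2 = 1*1 + 1 = 2.
  i=3: a_3=1, p_3 = 1*93 + 47 = 140, q_3 = 1*2 + 1 = 3.
  i=4: a_4=12, p_4 = 12*140 + 93 = 1773, q_4 = 12*3 + 2 = 38.
  i=5: a_5=1, p_5 = 1*1773 + 140 = 1913, q_5 = 1*38 + 3 = 41.
  i=6: a_6=1, p_6 = 1*1913 + 1773 = 3686, q_6 = 1*41 + 38 = 79.
  i=7: a_7=1, p_7 = 1*3686 + 1913 = 5599, q_7 = 1*79 + 41 = 120.
Check: 5599^2 - 2177*120^2 = 31348801 - 31348800 = 1, so (x, y) = (5599, 120) solves the equation, and by the theorem it is the least positive solution.

(x, y) = (5599, 120)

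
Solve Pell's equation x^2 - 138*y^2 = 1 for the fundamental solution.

First expand sqrt(138) as a continued fraction. With x_i = (sqrt(138) + m_i)/d_i and (m_0, d_0) = (0, 1): a_0 = floor(sqrt(138)) = 11, since 11^2 = 121 <= 138 < 144 = 12^2.
Iterate m_{i+1} = d_i*a_i - m_i, d_{i+1} = (138 - m_{i+1}^2)/d_i, a_{i+1} = floor((a_0 + m_{i+1})/d_{i+1}):
  m_1 = 1*11 - 0 = 11, d_1 = (138 - 11^2)/1 = 17/1 = 17, a_1 = floor((11 + 11)/17) = 1.
  m_2 = 17*1 - 11 = 6, d_2 = (138 - 6^2)/17 = 102/17 = 6, a_2 = floor((11 + 6)/6) = 2.
  m_3 = 6*2 - 6 = 6, d_3 = (138 - 6^2)/6 = 102/6 = 17, a_3 = floor((11 + 6)/17) = 1.
  m_4 = 17*1 - 6 = 11, d_4 = (138 - 11^2)/17 = 17/17 = 1, a_4 = floor((11 + 11)/1) = 22.
  m_5 = 1*22 - 11 = 11, d_5 = (138 - 11^2)/1 = 17/1 = 17: (m_5, d_5) = (m_1, d_1) = (11, 17), so from here the quotients repeat a_1, ..., a_4; the period length is 4.
So sqrt(138) = [11; (1, 2, 1, 22)] with period length k = 4.
k is even, so the fundamental solution of x^2 - 138y^2 = 1 is (p_{k-1}, q_{k-1}) = (p_3, q_3); compute convergents through index 3.
Convergents (p_i = a_i*p_{i-1} + p_{i-2}, q_i = a_i*q_{i-1} + q_{i-2} with p_{-2}=0, p_{-1}=1, q_{-2}=1, q_{-1}=0):
  i=0: a_0=11, p_0 = 11*1 + 0 = 11, q_0 = 11*0 + 1 = 1.
  i=1: a_1=1, p_1 = 1*11 + 1 = 12, q_1 = 1*1 + 0 = 1.
  i=2: a_2=2, p_2 = 2*12 + 11 = 35, q_2 = 2*1 + 1 = 3.
  i=3: a_3=1, p_3 = 1*35 + 12 = 47, q_3 = 1*3 + 1 = 4.
Check: 47^2 - 138*4^2 = 2209 - 2208 = 1, so (x, y) = (47, 4) solves the equation, and by the theorem it is the least positive solution.

(x, y) = (47, 4)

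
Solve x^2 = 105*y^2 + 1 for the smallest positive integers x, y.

First expand sqrt(105) as a continued fraction. With x_i = (sqrt(105) + m_i)/d_i and (m_0, d_0) = (0, 1): a_0 = floor(sqrt(105)) = 10, since 10^2 = 100 <= 105 < 121 = 11^2.
Iterate m_{i+1} = d_i*a_i - m_i, d_{i+1} = (105 - m_{i+1}^2)/d_i, a_{i+1} = floor((a_0 + m_{i+1})/d_{i+1}):
  m_1 = 1*10 - 0 = 10, d_1 = (105 - 10^2)/1 = 5/1 = 5, a_1 = floor((10 + 10)/5) = 4.
  m_2 = 5*4 - 10 = 10, d_2 = (105 - 10^2)/5 = 5/5 = 1, a_2 = floor((10 + 10)/1) = 20.
  m_3 = 1*20 - 10 = 10, d_3 = (105 - 10^2)/1 = 5/1 = 5: (m_3, d_3) = (m_1, d_1) = (10, 5), so from here the quotients repeat a_1, a_2; the period length is 2.
So sqrt(105) = [10; (4, 20)] with period length k = 2.
k is even, so the fundamental solution of x^2 - 105y^2 = 1 is (p_{k-1}, q_{k-1}) = (p_1, q_1); compute convergents through index 1.
Convergents (p_i = a_i*p_{i-1} + p_{i-2}, q_i = a_i*q_{i-1} + q_{i-2} with p_{-2}=0, p_{-1}=1, q_{-2}=1, q_{-1}=0):
  i=0: a_0=10, p_0 = 10*1 + 0 = 10, q_0 = 10*0 + 1 = 1.
  i=1: a_1=4, p_1 = 4*10 + 1 = 41, q_1 = 4*1 + 0 = 4.
Check: 41^2 - 105*4^2 = 1681 - 1680 = 1, so (x, y) = (41, 4) solves the equation, and by the theorem it is the least positive solution.

(x, y) = (41, 4)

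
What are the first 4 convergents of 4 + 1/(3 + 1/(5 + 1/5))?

4/1, 13/3, 69/16, 358/83

Using the convergent recurrence p_i = a_i*p_{i-1} + p_{i-2}, q_i = a_i*q_{i-1} + q_{i-2} with p_{-2}=0, p_{-1}=1, q_{-2}=1, q_{-1}=0:
  i=0: a_0=4, p_0 = 4*1 + 0 = 4, q_0 = 4*0 + 1 = 1.
  i=1: a_1=3, p_1 = 3*4 + 1 = 13, q_1 = 3*1 + 0 = 3.
  i=2: a_2=5, p_2 = 5*13 + 4 = 69, q_2 = 5*3 + 1 = 16.
  i=3: a_3=5, p_3 = 5*69 + 13 = 358, q_3 = 5*16 + 3 = 83.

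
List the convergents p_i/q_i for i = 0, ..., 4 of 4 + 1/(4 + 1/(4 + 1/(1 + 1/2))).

Using the convergent recurrence p_i = a_i*p_{i-1} + p_{i-2}, q_i = a_i*q_{i-1} + q_{i-2} with p_{-2}=0, p_{-1}=1, q_{-2}=1, q_{-1}=0:
  i=0: a_0=4, p_0 = 4*1 + 0 = 4, q_0 = 4*0 + 1 = 1.
  i=1: a_1=4, p_1 = 4*4 + 1 = 17, q_1 = 4*1 + 0 = 4.
  i=2: a_2=4, p_2 = 4*17 + 4 = 72, q_2 = 4*4 + 1 = 17.
  i=3: a_3=1, p_3 = 1*72 + 17 = 89, q_3 = 1*17 + 4 = 21.
  i=4: a_4=2, p_4 = 2*89 + 72 = 250, q_4 = 2*21 + 17 = 59.

4/1, 17/4, 72/17, 89/21, 250/59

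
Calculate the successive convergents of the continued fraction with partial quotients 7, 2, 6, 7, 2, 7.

Using the convergent recurrence p_i = a_i*p_{i-1} + p_{i-2}, q_i = a_i*q_{i-1} + q_{i-2} with p_{-2}=0, p_{-1}=1, q_{-2}=1, q_{-1}=0:
  i=0: a_0=7, p_0 = 7*1 + 0 = 7, q_0 = 7*0 + 1 = 1.
  i=1: a_1=2, p_1 = 2*7 + 1 = 15, q_1 = 2*1 + 0 = 2.
  i=2: a_2=6, p_2 = 6*15 + 7 = 97, q_2 = 6*2 + 1 = 13.
  i=3: a_3=7, p_3 = 7*97 + 15 = 694, q_3 = 7*13 + 2 = 93.
  i=4: a_4=2, p_4 = 2*694 + 97 = 1485, q_4 = 2*93 + 13 = 199.
  i=5: a_5=7, p_5 = 7*1485 + 694 = 11089, q_5 = 7*199 + 93 = 1486.

7/1, 15/2, 97/13, 694/93, 1485/199, 11089/1486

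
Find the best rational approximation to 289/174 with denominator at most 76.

98/59

Expand x = 289/174 as a continued fraction with the Euclidean algorithm:
  289 = 1*174 + 115, so a_0 = 1.
  174 = 1*115 + 59, so a_1 = 1.
  115 = 1*59 + 56, so a_2 = 1.
  59 = 1*56 + 3, so a_3 = 1.
  56 = 18*3 + 2, so a_4 = 18.
  3 = 1*2 + 1, so a_5 = 1.
  2 = 2*1 + 0, so a_6 = 2.
so x = [1; 1, 1, 1, 18, 1, 2].
Convergents (p_i = a_i*p_{i-1} + p_{i-2}, q_i = a_i*q_{i-1} + q_{i-2} with p_{-2}=0, p_{-1}=1, q_{-2}=1, q_{-1}=0), until the denominator exceeds 76:
  i=0: a_0=1, p_0 = 1*1 + 0 = 1, q_0 = 1*0 + 1 = 1.
  i=1: a_1=1, p_1 = 1*1 + 1 = 2, q_1 = 1*1 + 0 = 1.
  i=2: a_2=1, p_2 = 1*2 + 1 = 3, q_2 = 1*1 + 1 = 2.
  i=3: a_3=1, p_3 = 1*3 + 2 = 5, q_3 = 1*2 + 1 = 3.
  i=4: a_4=18, p_4 = 18*5 + 3 = 93, q_4 = 18*3 + 2 = 56.
  i=5: a_5=1, p_5 = 1*93 + 5 = 98, q_5 = 1*56 + 3 = 59.
  i=6: a_6=2, p_6 = 2*98 + 93 = 289, q_6 = 2*59 + 56 = 174.
q_6 = 174 > 76, so the last convergent with denominator <= 76 is p_5/q_5 = 98/59.
The closest fraction with denominator <= 76 is either p_5/q_5 or the intermediate fraction (k*p_5 + p_4)/(k*q_5 + q_4) with the largest k >= 1 whose denominator stays <= 76; these approach x as k grows, and every other convergent or intermediate fraction in range is farther away.
Largest k: floor((76 - q_4)/q_5) = floor((76 - 56)/59) = 0.
Since k = 0, no intermediate fraction beyond p_5/q_5 has denominator <= 76, so the convergent 98/59 is the closest (its error is |289*59 - 98*174|/(174*59) = 1/10266).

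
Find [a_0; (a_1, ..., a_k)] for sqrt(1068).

[32; (1, 2, 7, 1, 5, 16, 5, 1, 7, 2, 1, 64)]

Write x_i = (sqrt(1068) + m_i)/d_i with (m_0, d_0) = (0, 1). a_0 = floor(sqrt(1068)) = 32, since 32^2 = 1024 <= 1068 < 1089 = 33^2.
Iterate m_{i+1} = d_i*a_i - m_i, d_{i+1} = (1068 - m_{i+1}^2)/d_i, a_{i+1} = floor((a_0 + m_{i+1})/d_{i+1}):
  m_1 = 1*32 - 0 = 32, d_1 = (1068 - 32^2)/1 = 44/1 = 44, a_1 = floor((32 + 32)/44) = 1.
  m_2 = 44*1 - 32 = 12, d_2 = (1068 - 12^2)/44 = 924/44 = 21, a_2 = floor((32 + 12)/21) = 2.
  m_3 = 21*2 - 12 = 30, d_3 = (1068 - 30^2)/21 = 168/21 = 8, a_3 = floor((32 + 30)/8) = 7.
  m_4 = 8*7 - 30 = 26, d_4 = (1068 - 26^2)/8 = 392/8 = 49, a_4 = floor((32 + 26)/49) = 1.
  m_5 = 49*1 - 26 = 23, d_5 = (1068 - 23^2)/49 = 539/49 = 11, a_5 = floor((32 + 23)/11) = 5.
  m_6 = 11*5 - 23 = 32, d_6 = (1068 - 32^2)/11 = 44/11 = 4, a_6 = floor((32 + 32)/4) = 16.
  m_7 = 4*16 - 32 = 32, d_7 = (1068 - 32^2)/4 = 44/4 = 11, a_7 = floor((32 + 32)/11) = 5.
  m_8 = 11*5 - 32 = 23, d_8 = (1068 - 23^2)/11 = 539/11 = 49, a_8 = floor((32 + 23)/49) = 1.
  m_9 = 49*1 - 23 = 26, d_9 = (1068 - 26^2)/49 = 392/49 = 8, a_9 = floor((32 + 26)/8) = 7.
  m_10 = 8*7 - 26 = 30, d_10 = (1068 - 30^2)/8 = 168/8 = 21, a_10 = floor((32 + 30)/21) = 2.
  m_11 = 21*2 - 30 = 12, d_11 = (1068 - 12^2)/21 = 924/21 = 44, a_11 = floor((32 + 12)/44) = 1.
  m_12 = 44*1 - 12 = 32, d_12 = (1068 - 32^2)/44 = 44/44 = 1, a_12 = floor((32 + 32)/1) = 64.
  m_13 = 1*64 - 32 = 32, d_13 = (1068 - 32^2)/1 = 44/1 = 44: (m_13, d_13) = (m_1, d_1) = (32, 44), so from here the quotients repeat a_1, ..., a_12; the period length is 12.
Hence the expansion of sqrt(1068) is a_0 = 32 followed by the repeating block 1, 2, 7, 1, 5, 16, 5, 1, 7, 2, 1, 64 (period 12).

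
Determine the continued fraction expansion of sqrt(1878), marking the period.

[43; (2, 1, 42, 1, 2, 86)]

Write x_i = (sqrt(1878) + m_i)/d_i with (m_0, d_0) = (0, 1). a_0 = floor(sqrt(1878)) = 43, since 43^2 = 1849 <= 1878 < 1936 = 44^2.
Iterate m_{i+1} = d_i*a_i - m_i, d_{i+1} = (1878 - m_{i+1}^2)/d_i, a_{i+1} = floor((a_0 + m_{i+1})/d_{i+1}):
  m_1 = 1*43 - 0 = 43, d_1 = (1878 - 43^2)/1 = 29/1 = 29, a_1 = floor((43 + 43)/29) = 2.
  m_2 = 29*2 - 43 = 15, d_2 = (1878 - 15^2)/29 = 1653/29 = 57, a_2 = floor((43 + 15)/57) = 1.
  m_3 = 57*1 - 15 = 42, d_3 = (1878 - 42^2)/57 = 114/57 = 2, a_3 = floor((43 + 42)/2) = 42.
  m_4 = 2*42 - 42 = 42, d_4 = (1878 - 42^2)/2 = 114/2 = 57, a_4 = floor((43 + 42)/57) = 1.
  m_5 = 57*1 - 42 = 15, d_5 = (1878 - 15^2)/57 = 1653/57 = 29, a_5 = floor((43 + 15)/29) = 2.
  m_6 = 29*2 - 15 = 43, d_6 = (1878 - 43^2)/29 = 29/29 = 1, a_6 = floor((43 + 43)/1) = 86.
  m_7 = 1*86 - 43 = 43, d_7 = (1878 - 43^2)/1 = 29/1 = 29: (m_7, d_7) = (m_1, d_1) = (43, 29), so from here the quotients repeat a_1, ..., a_6; the period length is 6.
Hence the expansion of sqrt(1878) is a_0 = 43 followed by the repeating block 2, 1, 42, 1, 2, 86 (period 6).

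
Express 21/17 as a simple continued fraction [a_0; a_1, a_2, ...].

[1; 4, 4]

Run the Euclidean algorithm on 21 and 17; the successive quotients are the partial quotients a_0, a_1, ... (each step inverts the fractional part left over by the previous one):
  21 = 1*17 + 4, so a_0 = 1.
  17 = 4*4 + 1, so a_1 = 4.
  4 = 4*1 + 0, so a_2 = 4.
The remainder reaches 0 after 3 divisions, so the expansion has 3 partial quotients, read off in order.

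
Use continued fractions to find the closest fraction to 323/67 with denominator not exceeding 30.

Expand x = 323/67 as a continued fraction with the Euclidean algorithm:
  323 = 4*67 + 55, so a_0 = 4.
  67 = 1*55 + 12, so a_1 = 1.
  55 = 4*12 + 7, so a_2 = 4.
  12 = 1*7 + 5, so a_3 = 1.
  7 = 1*5 + 2, so a_4 = 1.
  5 = 2*2 + 1, so a_5 = 2.
  2 = 2*1 + 0, so a_6 = 2.
so x = [4; 1, 4, 1, 1, 2, 2].
Convergents (p_i = a_i*p_{i-1} + p_{i-2}, q_i = a_i*q_{i-1} + q_{i-2} with p_{-2}=0, p_{-1}=1, q_{-2}=1, q_{-1}=0), until the denominator exceeds 30:
  i=0: a_0=4, p_0 = 4*1 + 0 = 4, q_0 = 4*0 + 1 = 1.
  i=1: a_1=1, p_1 = 1*4 + 1 = 5, q_1 = 1*1 + 0 = 1.
  i=2: a_2=4, p_2 = 4*5 + 4 = 24, q_2 = 4*1 + 1 = 5.
  i=3: a_3=1, p_3 = 1*24 + 5 = 29, q_3 = 1*5 + 1 = 6.
  i=4: a_4=1, p_4 = 1*29 + 24 = 53, q_4 = 1*6 + 5 = 11.
  i=5: a_5=2, p_5 = 2*53 + 29 = 135, q_5 = 2*11 + 6 = 28.
  i=6: a_6=2, p_6 = 2*135 + 53 = 323, q_6 = 2*28 + 11 = 67.
q_6 = 67 > 30, so the last convergent with denominator <= 30 is p_5/q_5 = 135/28.
The closest fraction with denominator <= 30 is either p_5/q_5 or the intermediate fraction (k*p_5 + p_4)/(k*q_5 + q_4) with the largest k >= 1 whose denominator stays <= 30; these approach x as k grows, and every other convergent or intermediate fraction in range is farther away.
Largest k: floor((30 - q_4)/q_5) = floor((30 - 11)/28) = 0.
Since k = 0, no intermediate fraction beyond p_5/q_5 has denominator <= 30, so the convergent 135/28 is the closest (its error is |323*28 - 135*67|/(67*28) = 1/1876).

135/28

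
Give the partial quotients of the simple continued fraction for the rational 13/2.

Run the Euclidean algorithm on 13 and 2; the successive quotients are the partial quotients a_0, a_1, ... (each step inverts the fractional part left over by the previous one):
  13 = 6*2 + 1, so a_0 = 6.
  2 = 2*1 + 0, so a_1 = 2.
The remainder reaches 0 after 2 divisions, so the expansion has 2 partial quotients, read off in order.

[6; 2]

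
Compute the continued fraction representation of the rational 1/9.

[0; 9]

Run the Euclidean algorithm on 1 and 9; the successive quotients are the partial quotients a_0, a_1, ... (each step inverts the fractional part left over by the previous one):
  1 = 0*9 + 1, so a_0 = 0.
  9 = 9*1 + 0, so a_1 = 9.
The remainder reaches 0 after 2 divisions, so the expansion has 2 partial quotients, read off in order.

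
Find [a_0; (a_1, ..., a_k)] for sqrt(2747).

[52; (2, 2, 2, 1, 51, 1, 2, 2, 2, 104)]

Write x_i = (sqrt(2747) + m_i)/d_i with (m_0, d_0) = (0, 1). a_0 = floor(sqrt(2747)) = 52, since 52^2 = 2704 <= 2747 < 2809 = 53^2.
Iterate m_{i+1} = d_i*a_i - m_i, d_{i+1} = (2747 - m_{i+1}^2)/d_i, a_{i+1} = floor((a_0 + m_{i+1})/d_{i+1}):
  m_1 = 1*52 - 0 = 52, d_1 = (2747 - 52^2)/1 = 43/1 = 43, a_1 = floor((52 + 52)/43) = 2.
  m_2 = 43*2 - 52 = 34, d_2 = (2747 - 34^2)/43 = 1591/43 = 37, a_2 = floor((52 + 34)/37) = 2.
  m_3 = 37*2 - 34 = 40, d_3 = (2747 - 40^2)/37 = 1147/37 = 31, a_3 = floor((52 + 40)/31) = 2.
  m_4 = 31*2 - 40 = 22, d_4 = (2747 - 22^2)/31 = 2263/31 = 73, a_4 = floor((52 + 22)/73) = 1.
  m_5 = 73*1 - 22 = 51, d_5 = (2747 - 51^2)/73 = 146/73 = 2, a_5 = floor((52 + 51)/2) = 51.
  m_6 = 2*51 - 51 = 51, d_6 = (2747 - 51^2)/2 = 146/2 = 73, a_6 = floor((52 + 51)/73) = 1.
  m_7 = 73*1 - 51 = 22, d_7 = (2747 - 22^2)/73 = 2263/73 = 31, a_7 = floor((52 + 22)/31) = 2.
  m_8 = 31*2 - 22 = 40, d_8 = (2747 - 40^2)/31 = 1147/31 = 37, a_8 = floor((52 + 40)/37) = 2.
  m_9 = 37*2 - 40 = 34, d_9 = (2747 - 34^2)/37 = 1591/37 = 43, a_9 = floor((52 + 34)/43) = 2.
  m_10 = 43*2 - 34 = 52, d_10 = (2747 - 52^2)/43 = 43/43 = 1, a_10 = floor((52 + 52)/1) = 104.
  m_11 = 1*104 - 52 = 52, d_11 = (2747 - 52^2)/1 = 43/1 = 43: (m_11, d_11) = (m_1, d_1) = (52, 43), so from here the quotients repeat a_1, ..., a_10; the period length is 10.
Hence the expansion of sqrt(2747) is a_0 = 52 followed by the repeating block 2, 2, 2, 1, 51, 1, 2, 2, 2, 104 (period 10).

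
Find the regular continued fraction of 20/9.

Run the Euclidean algorithm on 20 and 9; the successive quotients are the partial quotients a_0, a_1, ... (each step inverts the fractional part left over by the previous one):
  20 = 2*9 + 2, so a_0 = 2.
  9 = 4*2 + 1, so a_1 = 4.
  2 = 2*1 + 0, so a_2 = 2.
The remainder reaches 0 after 3 divisions, so the expansion has 3 partial quotients, read off in order.

[2; 4, 2]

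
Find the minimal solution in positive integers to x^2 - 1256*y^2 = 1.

First expand sqrt(1256) as a continued fraction. With x_i = (sqrt(1256) + m_i)/d_i and (m_0, d_0) = (0, 1): a_0 = floor(sqrt(1256)) = 35, since 35^2 = 1225 <= 1256 < 1296 = 36^2.
Iterate m_{i+1} = d_i*a_i - m_i, d_{i+1} = (1256 - m_{i+1}^2)/d_i, a_{i+1} = floor((a_0 + m_{i+1})/d_{i+1}):
  m_1 = 1*35 - 0 = 35, d_1 = (1256 - 35^2)/1 = 31/1 = 31, a_1 = floor((35 + 35)/31) = 2.
  m_2 = 31*2 - 35 = 27, d_2 = (1256 - 27^2)/31 = 527/31 = 17, a_2 = floor((35 + 27)/17) = 3.
  m_3 = 17*3 - 27 = 24, d_3 = (1256 - 24^2)/17 = 680/17 = 40, a_3 = floor((35 + 24)/40) = 1.
  m_4 = 40*1 - 24 = 16, d_4 = (1256 - 16^2)/40 = 1000/40 = 25, a_4 = floor((35 + 16)/25) = 2.
  m_5 = 25*2 - 16 = 34, d_5 = (1256 - 34^2)/25 = 100/25 = 4, a_5 = floor((35 + 34)/4) = 17.
  m_6 = 4*17 - 34 = 34, d_6 = (1256 - 34^2)/4 = 100/4 = 25, a_6 = floor((35 + 34)/25) = 2.
  m_7 = 25*2 - 34 = 16, d_7 = (1256 - 16^2)/25 = 1000/25 = 40, a_7 = floor((35 + 16)/40) = 1.
  m_8 = 40*1 - 16 = 24, d_8 = (1256 - 24^2)/40 = 680/40 = 17, a_8 = floor((35 + 24)/17) = 3.
  m_9 = 17*3 - 24 = 27, d_9 = (1256 - 27^2)/17 = 527/17 = 31, a_9 = floor((35 + 27)/31) = 2.
  m_10 = 31*2 - 27 = 35, d_10 = (1256 - 35^2)/31 = 31/31 = 1, a_10 = floor((35 + 35)/1) = 70.
  m_11 = 1*70 - 35 = 35, d_11 = (1256 - 35^2)/1 = 31/1 = 31: (m_11, d_11) = (m_1, d_1) = (35, 31), so from here the quotients repeat a_1, ..., a_10; the period length is 10.
So sqrt(1256) = [35; (2, 3, 1, 2, 17, 2, 1, 3, 2, 70)] with period length k = 10.
k is even, so the fundamental solution of x^2 - 1256y^2 = 1 is (p_{k-1}, q_{k-1}) = (p_9, q_9); compute convergents through index 9.
Convergents (p_i = a_i*p_{i-1} + p_{i-2}, q_i = a_i*q_{i-1} + q_{i-2} with p_{-2}=0, p_{-1}=1, q_{-2}=1, q_{-1}=0):
  i=0: a_0=35, p_0 = 35*1 + 0 = 35, q_0 = 35*0 + 1 = 1.
  i=1: a_1=2, p_1 = 2*35 + 1 = 71, q_1 = 2*1 + 0 = 2.
  i=2: a_2=3, p_2 = 3*71 + 35 = 248, q_2 = 3*2 + 1 = 7.
  i=3: a_3=1, p_3 = 1*248 + 71 = 319, q_3 = 1*7 + 2 = 9.
  i=4: a_4=2, p_4 = 2*319 + 248 = 886, q_4 = 2*9 + 7 = 25.
  i=5: a_5=17, p_5 = 17*886 + 319 = 15381, q_5 = 17*25 + 9 = 434.
  i=6: a_6=2, p_6 = 2*15381 + 886 = 31648, q_6 = 2*434 + 25 = 893.
  i=7: a_7=1, p_7 = 1*31648 + 15381 = 47029, q_7 = 1*893 + 434 = 1327.
  i=8: a_8=3, p_8 = 3*47029 + 31648 = 172735, q_8 = 3*1327 + 893 = 4874.
  i=9: a_9=2, p_9 = 2*172735 + 47029 = 392499, q_9 = 2*4874 + 1327 = 11075.
Check: 392499^2 - 1256*11075^2 = 154055465001 - 154055465000 = 1, so (x, y) = (392499, 11075) solves the equation, and by the theorem it is the least positive solution.

(x, y) = (392499, 11075)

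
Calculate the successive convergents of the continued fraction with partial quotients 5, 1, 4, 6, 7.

Using the convergent recurrence p_i = a_i*p_{i-1} + p_{i-2}, q_i = a_i*q_{i-1} + q_{i-2} with p_{-2}=0, p_{-1}=1, q_{-2}=1, q_{-1}=0:
  i=0: a_0=5, p_0 = 5*1 + 0 = 5, q_0 = 5*0 + 1 = 1.
  i=1: a_1=1, p_1 = 1*5 + 1 = 6, q_1 = 1*1 + 0 = 1.
  i=2: a_2=4, p_2 = 4*6 + 5 = 29, q_2 = 4*1 + 1 = 5.
  i=3: a_3=6, p_3 = 6*29 + 6 = 180, q_3 = 6*5 + 1 = 31.
  i=4: a_4=7, p_4 = 7*180 + 29 = 1289, q_4 = 7*31 + 5 = 222.

5/1, 6/1, 29/5, 180/31, 1289/222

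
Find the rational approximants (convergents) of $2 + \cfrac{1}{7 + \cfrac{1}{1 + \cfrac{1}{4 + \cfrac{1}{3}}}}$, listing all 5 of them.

Using the convergent recurrence p_i = a_i*p_{i-1} + p_{i-2}, q_i = a_i*q_{i-1} + q_{i-2} with p_{-2}=0, p_{-1}=1, q_{-2}=1, q_{-1}=0:
  i=0: a_0=2, p_0 = 2*1 + 0 = 2, q_0 = 2*0 + 1 = 1.
  i=1: a_1=7, p_1 = 7*2 + 1 = 15, q_1 = 7*1 + 0 = 7.
  i=2: a_2=1, p_2 = 1*15 + 2 = 17, q_2 = 1*7 + 1 = 8.
  i=3: a_3=4, p_3 = 4*17 + 15 = 83, q_3 = 4*8 + 7 = 39.
  i=4: a_4=3, p_4 = 3*83 + 17 = 266, q_4 = 3*39 + 8 = 125.

2/1, 15/7, 17/8, 83/39, 266/125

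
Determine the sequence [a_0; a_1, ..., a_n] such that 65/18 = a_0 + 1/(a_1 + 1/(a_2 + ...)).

[3; 1, 1, 1, 1, 3]

Run the Euclidean algorithm on 65 and 18; the successive quotients are the partial quotients a_0, a_1, ... (each step inverts the fractional part left over by the previous one):
  65 = 3*18 + 11, so a_0 = 3.
  18 = 1*11 + 7, so a_1 = 1.
  11 = 1*7 + 4, so a_2 = 1.
  7 = 1*4 + 3, so a_3 = 1.
  4 = 1*3 + 1, so a_4 = 1.
  3 = 3*1 + 0, so a_5 = 3.
The remainder reaches 0 after 6 divisions, so the expansion has 6 partial quotients, read off in order.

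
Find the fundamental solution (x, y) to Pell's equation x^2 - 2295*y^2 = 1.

(x, y) = (16336, 341)

First expand sqrt(2295) as a continued fraction. With x_i = (sqrt(2295) + m_i)/d_i and (m_0, d_0) = (0, 1): a_0 = floor(sqrt(2295)) = 47, since 47^2 = 2209 <= 2295 < 2304 = 48^2.
Iterate m_{i+1} = d_i*a_i - m_i, d_{i+1} = (2295 - m_{i+1}^2)/d_i, a_{i+1} = floor((a_0 + m_{i+1})/d_{i+1}):
  m_1 = 1*47 - 0 = 47, d_1 = (2295 - 47^2)/1 = 86/1 = 86, a_1 = floor((47 + 47)/86) = 1.
  m_2 = 86*1 - 47 = 39, d_2 = (2295 - 39^2)/86 = 774/86 = 9, a_2 = floor((47 + 39)/9) = 9.
  m_3 = 9*9 - 39 = 42, d_3 = (2295 - 42^2)/9 = 531/9 = 59, a_3 = floor((47 + 42)/59) = 1.
  m_4 = 59*1 - 42 = 17, d_4 = (2295 - 17^2)/59 = 2006/59 = 34, a_4 = floor((47 + 17)/34) = 1.
  m_5 = 34*1 - 17 = 17, d_5 = (2295 - 17^2)/34 = 2006/34 = 59, a_5 = floor((47 + 17)/59) = 1.
  m_6 = 59*1 - 17 = 42, d_6 = (2295 - 42^2)/59 = 531/59 = 9, a_6 = floor((47 + 42)/9) = 9.
  m_7 = 9*9 - 42 = 39, d_7 = (2295 - 39^2)/9 = 774/9 = 86, a_7 = floor((47 + 39)/86) = 1.
  m_8 = 86*1 - 39 = 47, d_8 = (2295 - 47^2)/86 = 86/86 = 1, a_8 = floor((47 + 47)/1) = 94.
  m_9 = 1*94 - 47 = 47, d_9 = (2295 - 47^2)/1 = 86/1 = 86: (m_9, d_9) = (m_1, d_1) = (47, 86), so from here the quotients repeat a_1, ..., a_8; the period length is 8.
So sqrt(2295) = [47; (1, 9, 1, 1, 1, 9, 1, 94)] with period length k = 8.
k is even, so the fundamental solution of x^2 - 2295y^2 = 1 is (p_{k-1}, q_{k-1}) = (p_7, q_7); compute convergents through index 7.
Convergents (p_i = a_i*p_{i-1} + p_{i-2}, q_i = a_i*q_{i-1} + q_{i-2} with p_{-2}=0, p_{-1}=1, q_{-2}=1, q_{-1}=0):
  i=0: a_0=47, p_0 = 47*1 + 0 = 47, q_0 = 47*0 + 1 = 1.
  i=1: a_1=1, p_1 = 1*47 + 1 = 48, q_1 = 1*1 + 0 = 1.
  i=2: a_2=9, p_2 = 9*48 + 47 = 479, q_2 = 9*1 + 1 = 10.
  i=3: a_3=1, p_3 = 1*479 + 48 = 527, q_3 = 1*10 + 1 = 11.
  i=4: a_4=1, p_4 = 1*527 + 479 = 1006, q_4 = 1*11 + 10 = 21.
  i=5: a_5=1, p_5 = 1*1006 + 527 = 1533, q_5 = 1*21 + 11 = 32.
  i=6: a_6=9, p_6 = 9*1533 + 1006 = 14803, q_6 = 9*32 + 21 = 309.
  i=7: a_7=1, p_7 = 1*14803 + 1533 = 16336, q_7 = 1*309 + 32 = 341.
Check: 16336^2 - 2295*341^2 = 266864896 - 266864895 = 1, so (x, y) = (16336, 341) solves the equation, and by the theorem it is the least positive solution.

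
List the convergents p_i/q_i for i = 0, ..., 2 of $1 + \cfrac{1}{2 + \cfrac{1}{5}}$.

Using the convergent recurrence p_i = a_i*p_{i-1} + p_{i-2}, q_i = a_i*q_{i-1} + q_{i-2} with p_{-2}=0, p_{-1}=1, q_{-2}=1, q_{-1}=0:
  i=0: a_0=1, p_0 = 1*1 + 0 = 1, q_0 = 1*0 + 1 = 1.
  i=1: a_1=2, p_1 = 2*1 + 1 = 3, q_1 = 2*1 + 0 = 2.
  i=2: a_2=5, p_2 = 5*3 + 1 = 16, q_2 = 5*2 + 1 = 11.

1/1, 3/2, 16/11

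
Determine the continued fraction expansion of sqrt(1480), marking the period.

Write x_i = (sqrt(1480) + m_i)/d_i with (m_0, d_0) = (0, 1). a_0 = floor(sqrt(1480)) = 38, since 38^2 = 1444 <= 1480 < 1521 = 39^2.
Iterate m_{i+1} = d_i*a_i - m_i, d_{i+1} = (1480 - m_{i+1}^2)/d_i, a_{i+1} = floor((a_0 + m_{i+1})/d_{i+1}):
  m_1 = 1*38 - 0 = 38, d_1 = (1480 - 38^2)/1 = 36/1 = 36, a_1 = floor((38 + 38)/36) = 2.
  m_2 = 36*2 - 38 = 34, d_2 = (1480 - 34^2)/36 = 324/36 = 9, a_2 = floor((38 + 34)/9) = 8.
  m_3 = 9*8 - 34 = 38, d_3 = (1480 - 38^2)/9 = 36/9 = 4, a_3 = floor((38 + 38)/4) = 19.
  m_4 = 4*19 - 38 = 38, d_4 = (1480 - 38^2)/4 = 36/4 = 9, a_4 = floor((38 + 38)/9) = 8.
  m_5 = 9*8 - 38 = 34, d_5 = (1480 - 34^2)/9 = 324/9 = 36, a_5 = floor((38 + 34)/36) = 2.
  m_6 = 36*2 - 34 = 38, d_6 = (1480 - 38^2)/36 = 36/36 = 1, a_6 = floor((38 + 38)/1) = 76.
  m_7 = 1*76 - 38 = 38, d_7 = (1480 - 38^2)/1 = 36/1 = 36: (m_7, d_7) = (m_1, d_1) = (38, 36), so from here the quotients repeat a_1, ..., a_6; the period length is 6.
Hence the expansion of sqrt(1480) is a_0 = 38 followed by the repeating block 2, 8, 19, 8, 2, 76 (period 6).

[38; (2, 8, 19, 8, 2, 76)]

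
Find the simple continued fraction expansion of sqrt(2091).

[45; (1, 2, 1, 2, 45, 2, 1, 2, 1, 90)]

Write x_i = (sqrt(2091) + m_i)/d_i with (m_0, d_0) = (0, 1). a_0 = floor(sqrt(2091)) = 45, since 45^2 = 2025 <= 2091 < 2116 = 46^2.
Iterate m_{i+1} = d_i*a_i - m_i, d_{i+1} = (2091 - m_{i+1}^2)/d_i, a_{i+1} = floor((a_0 + m_{i+1})/d_{i+1}):
  m_1 = 1*45 - 0 = 45, d_1 = (2091 - 45^2)/1 = 66/1 = 66, a_1 = floor((45 + 45)/66) = 1.
  m_2 = 66*1 - 45 = 21, d_2 = (2091 - 21^2)/66 = 1650/66 = 25, a_2 = floor((45 + 21)/25) = 2.
  m_3 = 25*2 - 21 = 29, d_3 = (2091 - 29^2)/25 = 1250/25 = 50, a_3 = floor((45 + 29)/50) = 1.
  m_4 = 50*1 - 29 = 21, d_4 = (2091 - 21^2)/50 = 1650/50 = 33, a_4 = floor((45 + 21)/33) = 2.
  m_5 = 33*2 - 21 = 45, d_5 = (2091 - 45^2)/33 = 66/33 = 2, a_5 = floor((45 + 45)/2) = 45.
  m_6 = 2*45 - 45 = 45, d_6 = (2091 - 45^2)/2 = 66/2 = 33, a_6 = floor((45 + 45)/33) = 2.
  m_7 = 33*2 - 45 = 21, d_7 = (2091 - 21^2)/33 = 1650/33 = 50, a_7 = floor((45 + 21)/50) = 1.
  m_8 = 50*1 - 21 = 29, d_8 = (2091 - 29^2)/50 = 1250/50 = 25, a_8 = floor((45 + 29)/25) = 2.
  m_9 = 25*2 - 29 = 21, d_9 = (2091 - 21^2)/25 = 1650/25 = 66, a_9 = floor((45 + 21)/66) = 1.
  m_10 = 66*1 - 21 = 45, d_10 = (2091 - 45^2)/66 = 66/66 = 1, a_10 = floor((45 + 45)/1) = 90.
  m_11 = 1*90 - 45 = 45, d_11 = (2091 - 45^2)/1 = 66/1 = 66: (m_11, d_11) = (m_1, d_1) = (45, 66), so from here the quotients repeat a_1, ..., a_10; the period length is 10.
Hence the expansion of sqrt(2091) is a_0 = 45 followed by the repeating block 1, 2, 1, 2, 45, 2, 1, 2, 1, 90 (period 10).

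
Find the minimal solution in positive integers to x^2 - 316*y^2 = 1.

First expand sqrt(316) as a continued fraction. With x_i = (sqrt(316) + m_i)/d_i and (m_0, d_0) = (0, 1): a_0 = floor(sqrt(316)) = 17, since 17^2 = 289 <= 316 < 324 = 18^2.
Iterate m_{i+1} = d_i*a_i - m_i, d_{i+1} = (316 - m_{i+1}^2)/d_i, a_{i+1} = floor((a_0 + m_{i+1})/d_{i+1}):
  m_1 = 1*17 - 0 = 17, d_1 = (316 - 17^2)/1 = 27/1 = 27, a_1 = floor((17 + 17)/27) = 1.
  m_2 = 27*1 - 17 = 10, d_2 = (316 - 10^2)/27 = 216/27 = 8, a_2 = floor((17 + 10)/8) = 3.
  m_3 = 8*3 - 10 = 14, d_3 = (316 - 14^2)/8 = 120/8 = 15, a_3 = floor((17 + 14)/15) = 2.
  m_4 = 15*2 - 14 = 16, d_4 = (316 - 16^2)/15 = 60/15 = 4, a_4 = floor((17 + 16)/4) = 8.
  m_5 = 4*8 - 16 = 16, d_5 = (316 - 16^2)/4 = 60/4 = 15, a_5 = floor((17 + 16)/15) = 2.
  m_6 = 15*2 - 16 = 14, d_6 = (316 - 14^2)/15 = 120/15 = 8, a_6 = floor((17 + 14)/8) = 3.
  m_7 = 8*3 - 14 = 10, d_7 = (316 - 10^2)/8 = 216/8 = 27, a_7 = floor((17 + 10)/27) = 1.
  m_8 = 27*1 - 10 = 17, d_8 = (316 - 17^2)/27 = 27/27 = 1, a_8 = floor((17 + 17)/1) = 34.
  m_9 = 1*34 - 17 = 17, d_9 = (316 - 17^2)/1 = 27/1 = 27: (m_9, d_9) = (m_1, d_1) = (17, 27), so from here the quotients repeat a_1, ..., a_8; the period length is 8.
So sqrt(316) = [17; (1, 3, 2, 8, 2, 3, 1, 34)] with period length k = 8.
k is even, so the fundamental solution of x^2 - 316y^2 = 1 is (p_{k-1}, q_{k-1}) = (p_7, q_7); compute convergents through index 7.
Convergents (p_i = a_i*p_{i-1} + p_{i-2}, q_i = a_i*q_{i-1} + q_{i-2} with p_{-2}=0, p_{-1}=1, q_{-2}=1, q_{-1}=0):
  i=0: a_0=17, p_0 = 17*1 + 0 = 17, q_0 = 17*0 + 1 = 1.
  i=1: a_1=1, p_1 = 1*17 + 1 = 18, q_1 = 1*1 + 0 = 1.
  i=2: a_2=3, p_2 = 3*18 + 17 = 71, q_2 = 3*1 + 1 = 4.
  i=3: a_3=2, p_3 = 2*71 + 18 = 160, q_3 = 2*4 + 1 = 9.
  i=4: a_4=8, p_4 = 8*160 + 71 = 1351, q_4 = 8*9 + 4 = 76.
  i=5: a_5=2, p_5 = 2*1351 + 160 = 2862, q_5 = 2*76 + 9 = 161.
  i=6: a_6=3, p_6 = 3*2862 + 1351 = 9937, q_6 = 3*161 + 76 = 559.
  i=7: a_7=1, p_7 = 1*9937 + 2862 = 12799, q_7 = 1*559 + 161 = 720.
Check: 12799^2 - 316*720^2 = 163814401 - 163814400 = 1, so (x, y) = (12799, 720) solves the equation, and by the theorem it is the least positive solution.

(x, y) = (12799, 720)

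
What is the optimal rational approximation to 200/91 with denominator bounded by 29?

11/5

Expand x = 200/91 as a continued fraction with the Euclidean algorithm:
  200 = 2*91 + 18, so a_0 = 2.
  91 = 5*18 + 1, so a_1 = 5.
  18 = 18*1 + 0, so a_2 = 18.
so x = [2; 5, 18].
Convergents (p_i = a_i*p_{i-1} + p_{i-2}, q_i = a_i*q_{i-1} + q_{i-2} with p_{-2}=0, p_{-1}=1, q_{-2}=1, q_{-1}=0), until the denominator exceeds 29:
  i=0: a_0=2, p_0 = 2*1 + 0 = 2, q_0 = 2*0 + 1 = 1.
  i=1: a_1=5, p_1 = 5*2 + 1 = 11, q_1 = 5*1 + 0 = 5.
  i=2: a_2=18, p_2 = 18*11 + 2 = 200, q_2 = 18*5 + 1 = 91.
q_2 = 91 > 29, so the last convergent with denominator <= 29 is p_1/q_1 = 11/5.
The closest fraction with denominator <= 29 is either p_1/q_1 or the intermediate fraction (k*p_1 + p_0)/(k*q_1 + q_0) with the largest k >= 1 whose denominator stays <= 29; these approach x as k grows, and every other convergent or intermediate fraction in range is farther away.
Largest k: floor((29 - q_0)/q_1) = floor((29 - 1)/5) = 5.
That gives (5*11 + 2)/(5*5 + 1) = 57/26.
Compare the errors: |x - 11/5| = |200*5 - 11*91|/(91*5) = 1/455, and |x - 57/26| = |200*26 - 57*91|/(91*26) = 13/2366.
Cross-multiplying, 1*2366 = 2366 < 5915 = 13*455, so 1/455 is smaller: the convergent 11/5 is closer to x than 57/26.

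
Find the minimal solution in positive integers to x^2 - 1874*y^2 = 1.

(x, y) = (21455425, 495624)

First expand sqrt(1874) as a continued fraction. With x_i = (sqrt(1874) + m_i)/d_i and (m_0, d_0) = (0, 1): a_0 = floor(sqrt(1874)) = 43, since 43^2 = 1849 <= 1874 < 1936 = 44^2.
Iterate m_{i+1} = d_i*a_i - m_i, d_{i+1} = (1874 - m_{i+1}^2)/d_i, a_{i+1} = floor((a_0 + m_{i+1})/d_{i+1}):
  m_1 = 1*43 - 0 = 43, d_1 = (1874 - 43^2)/1 = 25/1 = 25, a_1 = floor((43 + 43)/25) = 3.
  m_2 = 25*3 - 43 = 32, d_2 = (1874 - 32^2)/25 = 850/25 = 34, a_2 = floor((43 + 32)/34) = 2.
  m_3 = 34*2 - 32 = 36, d_3 = (1874 - 36^2)/34 = 578/34 = 17, a_3 = floor((43 + 36)/17) = 4.
  m_4 = 17*4 - 36 = 32, d_4 = (1874 - 32^2)/17 = 850/17 = 50, a_4 = floor((43 + 32)/50) = 1.
  m_5 = 50*1 - 32 = 18, d_5 = (1874 - 18^2)/50 = 1550/50 = 31, a_5 = floor((43 + 18)/31) = 1.
  m_6 = 31*1 - 18 = 13, d_6 = (1874 - 13^2)/31 = 1705/31 = 55, a_6 = floor((43 + 13)/55) = 1.
  m_7 = 55*1 - 13 = 42, d_7 = (1874 - 42^2)/55 = 110/55 = 2, a_7 = floor((43 + 42)/2) = 42.
  m_8 = 2*42 - 42 = 42, d_8 = (1874 - 42^2)/2 = 110/2 = 55, a_8 = floor((43 + 42)/55) = 1.
  m_9 = 55*1 - 42 = 13, d_9 = (1874 - 13^2)/55 = 1705/55 = 31, a_9 = floor((43 + 13)/31) = 1.
  m_10 = 31*1 - 13 = 18, d_10 = (1874 - 18^2)/31 = 1550/31 = 50, a_10 = floor((43 + 18)/50) = 1.
  m_11 = 50*1 - 18 = 32, d_11 = (1874 - 32^2)/50 = 850/50 = 17, a_11 = floor((43 + 32)/17) = 4.
  m_12 = 17*4 - 32 = 36, d_12 = (1874 - 36^2)/17 = 578/17 = 34, a_12 = floor((43 + 36)/34) = 2.
  m_13 = 34*2 - 36 = 32, d_13 = (1874 - 32^2)/34 = 850/34 = 25, a_13 = floor((43 + 32)/25) = 3.
  m_14 = 25*3 - 32 = 43, d_14 = (1874 - 43^2)/25 = 25/25 = 1, a_14 = floor((43 + 43)/1) = 86.
  m_15 = 1*86 - 43 = 43, d_15 = (1874 - 43^2)/1 = 25/1 = 25: (m_15, d_15) = (m_1, d_1) = (43, 25), so from here the quotients repeat a_1, ..., a_14; the period length is 14.
So sqrt(1874) = [43; (3, 2, 4, 1, 1, 1, 42, 1, 1, 1, 4, 2, 3, 86)] with period length k = 14.
k is even, so the fundamental solution of x^2 - 1874y^2 = 1 is (p_{k-1}, q_{k-1}) = (p_13, q_13); compute convergents through index 13.
Convergents (p_i = a_i*p_{i-1} + p_{i-2}, q_i = a_i*q_{i-1} + q_{i-2} with p_{-2}=0, p_{-1}=1, q_{-2}=1, q_{-1}=0):
  i=0: a_0=43, p_0 = 43*1 + 0 = 43, q_0 = 43*0 + 1 = 1.
  i=1: a_1=3, p_1 = 3*43 + 1 = 130, q_1 = 3*1 + 0 = 3.
  i=2: a_2=2, p_2 = 2*130 + 43 = 303, q_2 = 2*3 + 1 = 7.
  i=3: a_3=4, p_3 = 4*303 + 130 = 1342, q_3 = 4*7 + 3 = 31.
  i=4: a_4=1, p_4 = 1*1342 + 303 = 1645, q_4 = 1*31 + 7 = 38.
  i=5: a_5=1, p_5 = 1*1645 + 1342 = 2987, q_5 = 1*38 + 31 = 69.
  i=6: a_6=1, p_6 = 1*2987 + 1645 = 4632, q_6 = 1*69 + 38 = 107.
  i=7: a_7=42, p_7 = 42*4632 + 2987 = 197531, q_7 = 42*107 + 69 = 4563.
  i=8: a_8=1, p_8 = 1*197531 + 4632 = 202163, q_8 = 1*4563 + 107 = 4670.
  i=9: a_9=1, p_9 = 1*202163 + 197531 = 399694, q_9 = 1*4670 + 4563 = 9233.
  i=10: a_10=1, p_10 = 1*399694 + 202163 = 601857, q_10 = 1*9233 + 4670 = 13903.
  i=11: a_11=4, p_11 = 4*601857 + 399694 = 2807122, q_11 = 4*13903 + 9233 = 64845.
  i=12: a_12=2, p_12 = 2*2807122 + 601857 = 6216101, q_12 = 2*64845 + 13903 = 143593.
  i=13: a_13=3, p_13 = 3*6216101 + 2807122 = 21455425, q_13 = 3*143593 + 64845 = 495624.
Check: 21455425^2 - 1874*495624^2 = 460335261930625 - 460335261930624 = 1, so (x, y) = (21455425, 495624) solves the equation, and by the theorem it is the least positive solution.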